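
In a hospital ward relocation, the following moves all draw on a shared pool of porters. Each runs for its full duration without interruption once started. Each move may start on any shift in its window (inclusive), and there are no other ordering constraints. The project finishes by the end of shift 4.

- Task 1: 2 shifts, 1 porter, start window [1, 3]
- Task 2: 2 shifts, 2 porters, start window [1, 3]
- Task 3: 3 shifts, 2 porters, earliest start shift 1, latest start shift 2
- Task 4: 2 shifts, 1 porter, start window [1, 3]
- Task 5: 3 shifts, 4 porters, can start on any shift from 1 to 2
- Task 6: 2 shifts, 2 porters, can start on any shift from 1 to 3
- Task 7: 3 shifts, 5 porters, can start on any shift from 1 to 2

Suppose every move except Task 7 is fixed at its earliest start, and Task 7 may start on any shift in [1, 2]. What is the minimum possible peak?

Task 7@1: s1:17  s2:17  s3:11  s4:0 → peak 17
Task 7@2: s1:12  s2:17  s3:11  s4:5 → peak 17
Best is Task 7@1, peak 17.

17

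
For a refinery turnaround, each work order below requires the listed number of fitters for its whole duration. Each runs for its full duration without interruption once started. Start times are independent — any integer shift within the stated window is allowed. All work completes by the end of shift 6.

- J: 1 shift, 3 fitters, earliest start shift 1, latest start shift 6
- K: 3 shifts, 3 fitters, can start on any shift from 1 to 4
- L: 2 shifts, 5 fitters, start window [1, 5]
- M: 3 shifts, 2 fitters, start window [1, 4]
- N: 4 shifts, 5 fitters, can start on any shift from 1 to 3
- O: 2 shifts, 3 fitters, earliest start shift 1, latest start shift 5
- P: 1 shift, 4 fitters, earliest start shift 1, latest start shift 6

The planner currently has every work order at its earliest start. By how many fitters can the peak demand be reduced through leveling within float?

15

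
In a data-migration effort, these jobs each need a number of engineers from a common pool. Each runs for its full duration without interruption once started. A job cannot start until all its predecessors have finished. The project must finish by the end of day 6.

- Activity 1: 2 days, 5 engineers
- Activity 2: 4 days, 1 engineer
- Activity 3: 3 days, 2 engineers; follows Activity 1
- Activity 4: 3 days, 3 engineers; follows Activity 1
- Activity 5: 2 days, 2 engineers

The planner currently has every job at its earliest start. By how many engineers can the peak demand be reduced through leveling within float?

1

Early-start peak: d1:8  d2:8  d3:6  d4:6  d5:5  d6:0 ⇒ 8.
Leveled (Activity 1@1, Activity 2@1, Activity 3@3, Activity 4@3, Activity 5@5): d1:6  d2:6  d3:6  d4:6  d5:7  d6:2 ⇒ 7.
Reduction 8 − 7 = 1.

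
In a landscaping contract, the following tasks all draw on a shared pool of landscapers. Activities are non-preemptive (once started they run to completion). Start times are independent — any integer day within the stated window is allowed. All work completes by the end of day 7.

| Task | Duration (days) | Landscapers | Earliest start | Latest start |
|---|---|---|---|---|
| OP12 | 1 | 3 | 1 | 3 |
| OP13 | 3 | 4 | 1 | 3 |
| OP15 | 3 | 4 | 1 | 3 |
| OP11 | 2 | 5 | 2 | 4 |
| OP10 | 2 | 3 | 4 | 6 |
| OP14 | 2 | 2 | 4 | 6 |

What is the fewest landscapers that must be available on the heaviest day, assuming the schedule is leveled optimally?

9

Early-start (OP12@1, OP13@1, OP15@1, OP11@2, OP10@4, OP14@4) gives peak 13: d1:11  d2:13  d3:13  d4:5  d5:5  d6:0  d7:0.
Shift OP15→2, OP11→4, OP10→5, OP14→6.
Schedule OP12@1, OP13@1, OP15@2, OP11@4, OP10@5, OP14@6: d1:7  d2:8  d3:8  d4:9  d5:8  d6:5  d7:2 — peak 9.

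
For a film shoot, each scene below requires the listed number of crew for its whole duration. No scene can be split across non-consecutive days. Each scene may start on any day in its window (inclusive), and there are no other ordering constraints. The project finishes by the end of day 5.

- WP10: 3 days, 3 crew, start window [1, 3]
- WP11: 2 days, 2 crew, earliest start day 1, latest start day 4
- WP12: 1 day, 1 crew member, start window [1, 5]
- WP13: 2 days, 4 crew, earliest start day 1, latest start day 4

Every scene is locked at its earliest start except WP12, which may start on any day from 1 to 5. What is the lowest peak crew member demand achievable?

WP12@1: d1:10  d2:9  d3:3  d4:0  d5:0 → peak 10
WP12@2: d1:9  d2:10  d3:3  d4:0  d5:0 → peak 10
WP12@3: d1:9  d2:9  d3:4  d4:0  d5:0 → peak 9
WP12@4: d1:9  d2:9  d3:3  d4:1  d5:0 → peak 9
WP12@5: d1:9  d2:9  d3:3  d4:0  d5:1 → peak 9
Best is WP12@3, peak 9.

9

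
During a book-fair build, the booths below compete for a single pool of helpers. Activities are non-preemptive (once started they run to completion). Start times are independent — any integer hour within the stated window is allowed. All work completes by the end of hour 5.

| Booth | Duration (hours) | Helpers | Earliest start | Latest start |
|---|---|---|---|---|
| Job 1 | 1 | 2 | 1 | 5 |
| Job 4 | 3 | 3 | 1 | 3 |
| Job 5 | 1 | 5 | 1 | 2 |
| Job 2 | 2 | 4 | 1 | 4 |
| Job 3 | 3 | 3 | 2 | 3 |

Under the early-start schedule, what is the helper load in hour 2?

10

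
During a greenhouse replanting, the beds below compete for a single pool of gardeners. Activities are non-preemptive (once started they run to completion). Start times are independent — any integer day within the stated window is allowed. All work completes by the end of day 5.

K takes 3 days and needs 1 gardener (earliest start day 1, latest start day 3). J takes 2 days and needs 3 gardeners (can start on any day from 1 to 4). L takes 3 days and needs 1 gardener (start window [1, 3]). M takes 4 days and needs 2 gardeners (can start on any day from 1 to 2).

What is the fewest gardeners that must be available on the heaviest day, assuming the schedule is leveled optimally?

5

Early-start (K@1, J@1, L@1, M@1) gives peak 7: d1:7  d2:7  d3:4  d4:2  d5:0.
Shift J→4.
Schedule K@1, J@4, L@1, M@1: d1:4  d2:4  d3:4  d4:5  d5:3 — peak 5.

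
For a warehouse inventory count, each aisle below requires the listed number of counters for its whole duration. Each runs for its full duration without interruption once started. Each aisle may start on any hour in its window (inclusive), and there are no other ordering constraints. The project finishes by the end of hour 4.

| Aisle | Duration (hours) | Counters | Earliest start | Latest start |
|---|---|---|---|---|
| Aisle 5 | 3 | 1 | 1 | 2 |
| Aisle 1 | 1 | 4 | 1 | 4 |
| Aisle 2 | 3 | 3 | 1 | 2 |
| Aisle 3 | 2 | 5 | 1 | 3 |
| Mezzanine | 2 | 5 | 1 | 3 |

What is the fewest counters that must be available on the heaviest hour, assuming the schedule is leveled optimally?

9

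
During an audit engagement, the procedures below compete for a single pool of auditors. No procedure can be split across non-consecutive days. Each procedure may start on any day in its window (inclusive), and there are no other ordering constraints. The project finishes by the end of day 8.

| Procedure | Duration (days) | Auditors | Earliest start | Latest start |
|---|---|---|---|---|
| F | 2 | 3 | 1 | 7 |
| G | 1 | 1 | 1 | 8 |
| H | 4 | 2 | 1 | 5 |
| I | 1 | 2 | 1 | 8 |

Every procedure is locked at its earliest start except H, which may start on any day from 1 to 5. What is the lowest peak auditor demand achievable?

6

H@1: d1:8  d2:5  d3:2  d4:2  d5:0  d6:0  d7:0  d8:0 → peak 8
H@2: d1:6  d2:5  d3:2  d4:2  d5:2  d6:0  d7:0  d8:0 → peak 6
H@3: d1:6  d2:3  d3:2  d4:2  d5:2  d6:2  d7:0  d8:0 → peak 6
H@4: d1:6  d2:3  d3:0  d4:2  d5:2  d6:2  d7:2  d8:0 → peak 6
H@5: d1:6  d2:3  d3:0  d4:0  d5:2  d6:2  d7:2  d8:2 → peak 6
Best is H@2, peak 6.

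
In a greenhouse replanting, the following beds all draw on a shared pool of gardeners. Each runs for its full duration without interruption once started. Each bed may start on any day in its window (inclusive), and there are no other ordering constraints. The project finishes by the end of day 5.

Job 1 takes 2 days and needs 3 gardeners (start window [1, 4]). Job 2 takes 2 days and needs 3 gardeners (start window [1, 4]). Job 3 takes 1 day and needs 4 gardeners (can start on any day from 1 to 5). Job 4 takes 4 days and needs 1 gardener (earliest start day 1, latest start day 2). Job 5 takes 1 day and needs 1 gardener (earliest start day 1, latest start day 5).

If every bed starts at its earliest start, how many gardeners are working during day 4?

At early start, day 4 has: Job 4.
Demand: 1 = 1.

1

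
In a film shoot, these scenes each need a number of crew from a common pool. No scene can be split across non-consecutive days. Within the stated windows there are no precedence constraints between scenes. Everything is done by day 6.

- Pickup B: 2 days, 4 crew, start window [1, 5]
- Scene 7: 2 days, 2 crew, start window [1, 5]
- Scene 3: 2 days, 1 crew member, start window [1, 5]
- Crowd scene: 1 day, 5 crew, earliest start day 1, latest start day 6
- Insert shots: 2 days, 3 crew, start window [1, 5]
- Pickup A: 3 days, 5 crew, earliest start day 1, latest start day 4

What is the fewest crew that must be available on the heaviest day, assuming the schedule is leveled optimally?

7

Early-start (Pickup B@1, Scene 7@1, Scene 3@1, Crowd scene@1, Insert shots@1, Pickup A@1) gives peak 20: d1:20  d2:15  d3:5  d4:0  d5:0  d6:0.
Shift Scene 7→3, Scene 3→5, Crowd scene→3, Pickup A→4.
Schedule Pickup B@1, Scene 7@3, Scene 3@5, Crowd scene@3, Insert shots@1, Pickup A@4: d1:7  d2:7  d3:7  d4:7  d5:6  d6:6 — peak 7.
Total crew member-days = 40 over 6 days ⇒ peak ≥ ⌈40/6⌉ = 7, so 7 is optimal.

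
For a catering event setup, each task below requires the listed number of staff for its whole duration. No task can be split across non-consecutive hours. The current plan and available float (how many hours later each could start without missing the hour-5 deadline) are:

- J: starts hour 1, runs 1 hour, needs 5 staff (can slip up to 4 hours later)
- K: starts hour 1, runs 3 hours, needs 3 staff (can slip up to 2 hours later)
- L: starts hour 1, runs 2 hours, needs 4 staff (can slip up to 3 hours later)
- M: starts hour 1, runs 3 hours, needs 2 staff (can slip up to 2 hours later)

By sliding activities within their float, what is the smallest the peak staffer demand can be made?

7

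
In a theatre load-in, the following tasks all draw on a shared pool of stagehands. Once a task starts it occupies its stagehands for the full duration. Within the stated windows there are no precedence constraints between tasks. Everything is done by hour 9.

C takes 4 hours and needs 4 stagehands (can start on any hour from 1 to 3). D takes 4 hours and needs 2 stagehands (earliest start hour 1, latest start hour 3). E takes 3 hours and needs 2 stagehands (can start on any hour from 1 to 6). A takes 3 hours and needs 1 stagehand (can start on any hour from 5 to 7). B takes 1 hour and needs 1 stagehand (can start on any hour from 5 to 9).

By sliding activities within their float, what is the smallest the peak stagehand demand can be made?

Early-start (C@1, D@1, E@1, A@5, B@5) gives peak 8: h1:8  h2:8  h3:8  h4:6  h5:2  h6:1  h7:1  h8:0  h9:0.
Shift E→5.
Schedule C@1, D@1, E@5, A@5, B@5: h1:6  h2:6  h3:6  h4:6  h5:4  h6:3  h7:3  h8:0  h9:0 — peak 6.

6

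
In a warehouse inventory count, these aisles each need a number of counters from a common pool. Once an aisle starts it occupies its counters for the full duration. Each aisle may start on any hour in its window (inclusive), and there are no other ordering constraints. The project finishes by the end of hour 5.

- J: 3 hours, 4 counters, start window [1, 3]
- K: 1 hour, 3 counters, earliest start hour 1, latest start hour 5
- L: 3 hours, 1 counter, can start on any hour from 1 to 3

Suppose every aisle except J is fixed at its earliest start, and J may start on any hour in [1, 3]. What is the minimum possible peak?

5

J@1: h1:8  h2:5  h3:5  h4:0  h5:0 → peak 8
J@2: h1:4  h2:5  h3:5  h4:4  h5:0 → peak 5
J@3: h1:4  h2:1  h3:5  h4:4  h5:4 → peak 5
Best is J@2, peak 5.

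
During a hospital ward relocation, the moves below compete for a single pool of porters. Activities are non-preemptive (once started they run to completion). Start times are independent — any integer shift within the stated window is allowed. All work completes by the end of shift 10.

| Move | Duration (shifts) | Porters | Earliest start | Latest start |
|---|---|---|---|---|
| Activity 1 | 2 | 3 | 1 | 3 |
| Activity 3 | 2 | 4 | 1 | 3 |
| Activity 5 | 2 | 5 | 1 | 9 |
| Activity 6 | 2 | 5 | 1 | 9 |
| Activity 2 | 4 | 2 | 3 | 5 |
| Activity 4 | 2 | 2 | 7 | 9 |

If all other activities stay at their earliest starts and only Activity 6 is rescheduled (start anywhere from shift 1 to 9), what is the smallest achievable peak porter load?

Activity 6@1: s1:17  s2:17  s3:2  s4:2  s5:2  s6:2  s7:2  s8:2  s9:0  s10:0 → peak 17
Activity 6@2: s1:12  s2:17  s3:7  s4:2  s5:2  s6:2  s7:2  s8:2  s9:0  s10:0 → peak 17
Activity 6@3: s1:12  s2:12  s3:7  s4:7  s5:2  s6:2  s7:2  s8:2  s9:0  s10:0 → peak 12
Activity 6@4: s1:12  s2:12  s3:2  s4:7  s5:7  s6:2  s7:2  s8:2  s9:0  s10:0 → peak 12
Activity 6@5: s1:12  s2:12  s3:2  s4:2  s5:7  s6:7  s7:2  s8:2  s9:0  s10:0 → peak 12
Activity 6@6: s1:12  s2:12  s3:2  s4:2  s5:2  s6:7  s7:7  s8:2  s9:0  s10:0 → peak 12
Activity 6@7: s1:12  s2:12  s3:2  s4:2  s5:2  s6:2  s7:7  s8:7  s9:0  s10:0 → peak 12
Activity 6@8: s1:12  s2:12  s3:2  s4:2  s5:2  s6:2  s7:2  s8:7  s9:5  s10:0 → peak 12
Activity 6@9: s1:12  s2:12  s3:2  s4:2  s5:2  s6:2  s7:2  s8:2  s9:5  s10:5 → peak 12
Best is Activity 6@3, peak 12.

12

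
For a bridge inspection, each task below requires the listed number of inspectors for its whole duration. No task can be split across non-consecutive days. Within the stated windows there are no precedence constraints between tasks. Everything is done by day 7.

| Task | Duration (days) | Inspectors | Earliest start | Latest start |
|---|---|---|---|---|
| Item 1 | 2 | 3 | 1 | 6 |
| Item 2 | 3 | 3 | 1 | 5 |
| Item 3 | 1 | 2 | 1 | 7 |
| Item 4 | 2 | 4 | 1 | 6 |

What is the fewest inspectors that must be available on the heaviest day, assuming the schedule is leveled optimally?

5

Early-start (Item 1@1, Item 2@1, Item 3@1, Item 4@1) gives peak 12: d1:12  d2:10  d3:3  d4:0  d5:0  d6:0  d7:0.
Shift Item 2→3, Item 4→6.
Schedule Item 1@1, Item 2@3, Item 3@1, Item 4@6: d1:5  d2:3  d3:3  d4:3  d5:3  d6:4  d7:4 — peak 5.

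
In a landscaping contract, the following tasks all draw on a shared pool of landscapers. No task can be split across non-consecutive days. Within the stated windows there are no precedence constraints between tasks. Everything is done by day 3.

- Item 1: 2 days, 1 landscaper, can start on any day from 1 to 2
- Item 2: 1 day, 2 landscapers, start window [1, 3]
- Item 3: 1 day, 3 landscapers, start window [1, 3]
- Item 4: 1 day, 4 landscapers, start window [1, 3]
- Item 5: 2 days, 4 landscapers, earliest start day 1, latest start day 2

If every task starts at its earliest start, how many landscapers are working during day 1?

14

At early start, day 1 has: Item 1, Item 2, Item 3, Item 4, Item 5.
Demand: 1 + 2 + 3 + 4 + 4 = 14.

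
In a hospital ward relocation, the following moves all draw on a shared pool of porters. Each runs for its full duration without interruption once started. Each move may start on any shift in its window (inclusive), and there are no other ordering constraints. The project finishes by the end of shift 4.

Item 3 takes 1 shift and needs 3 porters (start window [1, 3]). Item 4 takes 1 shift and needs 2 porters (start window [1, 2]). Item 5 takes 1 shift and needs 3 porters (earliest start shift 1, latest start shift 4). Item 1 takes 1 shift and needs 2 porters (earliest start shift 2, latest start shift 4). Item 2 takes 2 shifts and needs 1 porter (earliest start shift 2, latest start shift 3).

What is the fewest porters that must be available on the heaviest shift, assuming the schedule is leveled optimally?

3

Early-start (Item 3@1, Item 4@1, Item 5@1, Item 1@2, Item 2@2) gives peak 8: s1:8  s2:3  s3:1  s4:0.
Shift Item 4→2, Item 5→4, Item 1→3.
Schedule Item 3@1, Item 4@2, Item 5@4, Item 1@3, Item 2@2: s1:3  s2:3  s3:3  s4:3 — peak 3.
Total porter-shifts = 12 over 4 shifts ⇒ peak ≥ ⌈12/4⌉ = 3, so 3 is optimal.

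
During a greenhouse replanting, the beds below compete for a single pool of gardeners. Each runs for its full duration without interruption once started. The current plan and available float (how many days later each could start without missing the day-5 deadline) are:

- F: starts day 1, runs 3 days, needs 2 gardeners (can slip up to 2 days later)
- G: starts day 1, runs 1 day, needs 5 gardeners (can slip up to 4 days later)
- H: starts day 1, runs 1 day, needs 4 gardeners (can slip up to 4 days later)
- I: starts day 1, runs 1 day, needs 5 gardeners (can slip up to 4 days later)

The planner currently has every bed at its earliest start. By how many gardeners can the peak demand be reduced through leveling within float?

10

Early-start peak: d1:16  d2:2  d3:2  d4:0  d5:0 ⇒ 16.
Leveled (F@1, G@4, H@1, I@5): d1:6  d2:2  d3:2  d4:5  d5:5 ⇒ 6.
Reduction 16 − 6 = 10.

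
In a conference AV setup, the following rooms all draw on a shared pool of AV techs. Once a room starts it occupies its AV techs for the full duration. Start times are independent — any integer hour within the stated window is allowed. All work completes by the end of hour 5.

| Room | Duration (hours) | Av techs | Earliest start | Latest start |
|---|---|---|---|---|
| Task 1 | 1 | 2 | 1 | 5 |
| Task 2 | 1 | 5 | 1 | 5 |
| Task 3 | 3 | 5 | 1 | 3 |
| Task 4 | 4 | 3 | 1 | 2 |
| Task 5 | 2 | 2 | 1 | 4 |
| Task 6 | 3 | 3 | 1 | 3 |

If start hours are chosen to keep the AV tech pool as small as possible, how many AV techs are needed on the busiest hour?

11

Early-start (Task 1@1, Task 2@1, Task 3@1, Task 4@1, Task 5@1, Task 6@1) gives peak 20: h1:20  h2:13  h3:11  h4:3  h5:0.
Shift Task 3→2, Task 4→2, Task 6→3.
Schedule Task 1@1, Task 2@1, Task 3@2, Task 4@2, Task 5@1, Task 6@3: h1:9  h2:10  h3:11  h4:11  h5:6 — peak 11.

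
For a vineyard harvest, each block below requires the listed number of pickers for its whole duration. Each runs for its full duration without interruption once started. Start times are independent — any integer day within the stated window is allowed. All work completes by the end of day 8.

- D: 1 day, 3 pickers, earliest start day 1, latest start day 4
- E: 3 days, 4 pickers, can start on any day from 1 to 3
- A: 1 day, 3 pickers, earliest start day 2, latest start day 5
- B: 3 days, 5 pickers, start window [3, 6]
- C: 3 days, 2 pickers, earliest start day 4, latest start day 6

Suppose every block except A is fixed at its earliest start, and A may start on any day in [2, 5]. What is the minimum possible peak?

9

A@2: d1:7  d2:7  d3:9  d4:7  d5:7  d6:2  d7:0  d8:0 → peak 9
A@3: d1:7  d2:4  d3:12  d4:7  d5:7  d6:2  d7:0  d8:0 → peak 12
A@4: d1:7  d2:4  d3:9  d4:10  d5:7  d6:2  d7:0  d8:0 → peak 10
A@5: d1:7  d2:4  d3:9  d4:7  d5:10  d6:2  d7:0  d8:0 → peak 10
Best is A@2, peak 9.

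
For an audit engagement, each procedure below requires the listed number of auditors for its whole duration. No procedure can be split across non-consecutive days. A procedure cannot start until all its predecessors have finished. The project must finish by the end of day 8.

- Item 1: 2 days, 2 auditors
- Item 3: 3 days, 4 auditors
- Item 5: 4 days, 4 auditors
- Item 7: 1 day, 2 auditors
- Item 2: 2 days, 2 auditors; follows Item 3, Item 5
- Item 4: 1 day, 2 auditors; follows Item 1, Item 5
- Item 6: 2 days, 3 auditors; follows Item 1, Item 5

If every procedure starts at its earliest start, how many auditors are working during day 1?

12

At early start, day 1 has: Item 1, Item 3, Item 5, Item 7.
Demand: 2 + 4 + 4 + 2 = 12.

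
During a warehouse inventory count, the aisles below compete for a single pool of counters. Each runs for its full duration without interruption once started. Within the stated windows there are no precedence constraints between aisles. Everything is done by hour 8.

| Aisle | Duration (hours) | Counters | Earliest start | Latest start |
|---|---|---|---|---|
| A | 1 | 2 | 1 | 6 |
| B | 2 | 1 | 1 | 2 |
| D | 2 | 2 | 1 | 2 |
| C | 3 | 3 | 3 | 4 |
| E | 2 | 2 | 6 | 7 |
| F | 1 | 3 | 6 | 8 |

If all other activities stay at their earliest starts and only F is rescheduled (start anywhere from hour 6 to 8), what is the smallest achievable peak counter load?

5

F@6: h1:5  h2:3  h3:3  h4:3  h5:3  h6:5  h7:2  h8:0 → peak 5
F@7: h1:5  h2:3  h3:3  h4:3  h5:3  h6:2  h7:5  h8:0 → peak 5
F@8: h1:5  h2:3  h3:3  h4:3  h5:3  h6:2  h7:2  h8:3 → peak 5
Best is F@6, peak 5.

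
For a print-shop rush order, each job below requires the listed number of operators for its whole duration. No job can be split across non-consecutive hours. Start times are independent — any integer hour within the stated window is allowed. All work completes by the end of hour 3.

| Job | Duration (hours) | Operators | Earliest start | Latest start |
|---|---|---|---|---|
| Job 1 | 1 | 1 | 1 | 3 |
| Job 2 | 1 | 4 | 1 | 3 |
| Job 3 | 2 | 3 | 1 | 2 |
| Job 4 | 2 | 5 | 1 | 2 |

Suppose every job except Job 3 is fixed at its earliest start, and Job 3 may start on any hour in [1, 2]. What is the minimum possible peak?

Job 3@1: h1:13  h2:8  h3:0 → peak 13
Job 3@2: h1:10  h2:8  h3:3 → peak 10
Best is Job 3@2, peak 10.

10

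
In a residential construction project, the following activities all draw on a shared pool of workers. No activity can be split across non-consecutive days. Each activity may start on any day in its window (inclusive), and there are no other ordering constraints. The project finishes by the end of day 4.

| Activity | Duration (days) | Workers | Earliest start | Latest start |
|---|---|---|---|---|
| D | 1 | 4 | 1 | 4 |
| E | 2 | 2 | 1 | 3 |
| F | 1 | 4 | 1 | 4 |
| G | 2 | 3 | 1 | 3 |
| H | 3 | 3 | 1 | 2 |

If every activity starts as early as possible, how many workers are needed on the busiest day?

16

Early-start schedule: D@1, E@1, F@1, G@1, H@1.
Load per day: day 1: 16, day 2: 8, day 3: 3, day 4: 0.
Peak is 16.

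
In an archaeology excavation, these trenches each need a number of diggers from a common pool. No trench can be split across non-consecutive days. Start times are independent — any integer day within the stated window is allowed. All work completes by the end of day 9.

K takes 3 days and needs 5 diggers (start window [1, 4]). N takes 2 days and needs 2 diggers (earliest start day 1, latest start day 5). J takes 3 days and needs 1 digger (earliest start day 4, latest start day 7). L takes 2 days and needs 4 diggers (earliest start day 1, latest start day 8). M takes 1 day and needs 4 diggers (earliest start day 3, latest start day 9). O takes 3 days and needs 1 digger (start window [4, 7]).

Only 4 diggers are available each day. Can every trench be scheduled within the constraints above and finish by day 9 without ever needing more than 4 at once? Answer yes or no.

Total digger-days = 37; over 9 days the average is 37/9 > 4, so some day must exceed 4.

no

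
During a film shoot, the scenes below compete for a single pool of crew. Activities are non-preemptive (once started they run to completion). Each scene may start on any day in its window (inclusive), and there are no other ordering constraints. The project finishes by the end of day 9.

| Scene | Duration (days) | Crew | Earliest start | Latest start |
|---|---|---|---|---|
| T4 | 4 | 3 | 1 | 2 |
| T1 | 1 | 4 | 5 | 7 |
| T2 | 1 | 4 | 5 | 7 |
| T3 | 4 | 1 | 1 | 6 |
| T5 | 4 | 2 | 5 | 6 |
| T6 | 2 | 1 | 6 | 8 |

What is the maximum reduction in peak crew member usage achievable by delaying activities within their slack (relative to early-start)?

Early-start peak: d1:4  d2:4  d3:4  d4:4  d5:10  d6:3  d7:3  d8:2  d9:0 ⇒ 10.
Leveled (T4@1, T1@5, T2@6, T3@1, T5@5, T6@7): d1:4  d2:4  d3:4  d4:4  d5:6  d6:6  d7:3  d8:3  d9:0 ⇒ 6.
Reduction 10 − 6 = 4.

4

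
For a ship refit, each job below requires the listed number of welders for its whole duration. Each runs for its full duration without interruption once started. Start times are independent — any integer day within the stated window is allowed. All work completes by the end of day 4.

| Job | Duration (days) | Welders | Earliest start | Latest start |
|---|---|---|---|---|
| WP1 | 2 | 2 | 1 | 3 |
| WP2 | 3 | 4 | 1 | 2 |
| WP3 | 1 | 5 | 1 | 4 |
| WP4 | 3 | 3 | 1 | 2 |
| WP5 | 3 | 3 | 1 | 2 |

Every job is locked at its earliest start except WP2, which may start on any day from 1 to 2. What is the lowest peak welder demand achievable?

WP2@1: d1:17  d2:12  d3:10  d4:0 → peak 17
WP2@2: d1:13  d2:12  d3:10  d4:4 → peak 13
Best is WP2@2, peak 13.

13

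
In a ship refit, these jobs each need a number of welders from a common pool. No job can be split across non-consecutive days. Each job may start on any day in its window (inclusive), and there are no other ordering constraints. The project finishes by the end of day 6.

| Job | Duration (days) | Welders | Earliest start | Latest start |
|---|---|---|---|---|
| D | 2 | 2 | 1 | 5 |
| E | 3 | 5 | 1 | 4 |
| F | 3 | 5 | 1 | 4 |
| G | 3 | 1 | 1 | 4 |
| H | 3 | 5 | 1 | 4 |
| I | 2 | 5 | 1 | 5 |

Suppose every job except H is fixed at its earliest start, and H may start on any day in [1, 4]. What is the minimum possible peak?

18

H@1: d1:23  d2:23  d3:16  d4:0  d5:0  d6:0 → peak 23
H@2: d1:18  d2:23  d3:16  d4:5  d5:0  d6:0 → peak 23
H@3: d1:18  d2:18  d3:16  d4:5  d5:5  d6:0 → peak 18
H@4: d1:18  d2:18  d3:11  d4:5  d5:5  d6:5 → peak 18
Best is H@3, peak 18.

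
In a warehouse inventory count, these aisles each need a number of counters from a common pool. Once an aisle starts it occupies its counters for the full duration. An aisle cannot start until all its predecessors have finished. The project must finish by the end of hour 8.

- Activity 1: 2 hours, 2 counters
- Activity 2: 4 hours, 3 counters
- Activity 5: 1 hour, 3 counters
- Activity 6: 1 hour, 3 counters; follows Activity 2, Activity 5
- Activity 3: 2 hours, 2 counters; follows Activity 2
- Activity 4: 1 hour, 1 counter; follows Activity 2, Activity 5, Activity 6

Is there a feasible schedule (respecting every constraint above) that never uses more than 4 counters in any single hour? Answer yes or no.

no

The minimum achievable peak is 5; 4 < 5, so no feasible schedule stays within the cap.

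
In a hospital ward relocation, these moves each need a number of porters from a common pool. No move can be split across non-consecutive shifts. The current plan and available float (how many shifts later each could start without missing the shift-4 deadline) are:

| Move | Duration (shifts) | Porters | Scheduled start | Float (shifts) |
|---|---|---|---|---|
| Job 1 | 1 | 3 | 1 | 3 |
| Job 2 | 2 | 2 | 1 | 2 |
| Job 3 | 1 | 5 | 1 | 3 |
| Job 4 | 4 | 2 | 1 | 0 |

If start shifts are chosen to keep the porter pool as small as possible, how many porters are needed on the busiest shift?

Early-start (Job 1@1, Job 2@1, Job 3@1, Job 4@1) gives peak 12: s1:12  s2:4  s3:2  s4:2.
Shift Job 3→3.
Schedule Job 1@1, Job 2@1, Job 3@3, Job 4@1: s1:7  s2:4  s3:7  s4:2 — peak 7.

7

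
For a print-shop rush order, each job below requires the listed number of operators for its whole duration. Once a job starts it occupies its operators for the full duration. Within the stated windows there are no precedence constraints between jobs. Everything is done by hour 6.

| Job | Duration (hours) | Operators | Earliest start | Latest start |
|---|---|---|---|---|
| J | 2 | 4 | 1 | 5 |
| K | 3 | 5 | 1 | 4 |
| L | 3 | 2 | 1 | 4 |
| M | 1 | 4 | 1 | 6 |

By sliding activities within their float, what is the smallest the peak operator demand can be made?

6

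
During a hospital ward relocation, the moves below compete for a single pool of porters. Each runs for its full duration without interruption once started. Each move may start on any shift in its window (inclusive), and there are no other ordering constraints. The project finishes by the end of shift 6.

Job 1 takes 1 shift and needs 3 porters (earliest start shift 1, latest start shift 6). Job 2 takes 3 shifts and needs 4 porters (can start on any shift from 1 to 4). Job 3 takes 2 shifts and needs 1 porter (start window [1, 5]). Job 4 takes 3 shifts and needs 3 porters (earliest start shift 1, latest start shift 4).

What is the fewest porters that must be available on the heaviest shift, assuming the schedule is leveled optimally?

Early-start (Job 1@1, Job 2@1, Job 3@1, Job 4@1) gives peak 11: s1:11  s2:8  s3:7  s4:0  s5:0  s6:0.
Shift Job 2→4, Job 3→2.
Schedule Job 1@1, Job 2@4, Job 3@2, Job 4@1: s1:6  s2:4  s3:4  s4:4  s5:4  s6:4 — peak 6.

6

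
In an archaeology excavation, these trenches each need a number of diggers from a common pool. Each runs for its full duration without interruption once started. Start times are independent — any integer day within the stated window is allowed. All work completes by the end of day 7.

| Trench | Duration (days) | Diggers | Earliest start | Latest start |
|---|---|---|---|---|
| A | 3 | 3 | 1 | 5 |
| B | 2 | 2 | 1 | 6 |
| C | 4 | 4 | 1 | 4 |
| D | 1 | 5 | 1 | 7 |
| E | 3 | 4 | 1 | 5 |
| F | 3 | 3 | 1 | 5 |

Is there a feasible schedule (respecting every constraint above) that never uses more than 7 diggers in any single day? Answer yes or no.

no

Total digger-days = 55; over 7 days the average is 55/7 > 7, so some day must exceed 7.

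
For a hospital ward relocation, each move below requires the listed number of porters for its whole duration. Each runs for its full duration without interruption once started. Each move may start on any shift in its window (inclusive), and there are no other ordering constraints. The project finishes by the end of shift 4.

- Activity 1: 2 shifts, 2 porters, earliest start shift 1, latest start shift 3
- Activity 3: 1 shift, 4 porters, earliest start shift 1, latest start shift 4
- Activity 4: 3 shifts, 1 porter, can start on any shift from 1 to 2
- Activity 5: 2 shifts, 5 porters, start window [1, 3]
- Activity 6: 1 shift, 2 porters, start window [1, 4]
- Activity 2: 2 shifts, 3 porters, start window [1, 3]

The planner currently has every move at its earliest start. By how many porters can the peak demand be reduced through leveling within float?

Early-start peak: s1:17  s2:11  s3:1  s4:0 ⇒ 17.
Leveled (Activity 1@1, Activity 3@3, Activity 4@1, Activity 5@1, Activity 6@4, Activity 2@3): s1:8  s2:8  s3:8  s4:5 ⇒ 8.
Reduction 17 − 8 = 9.

9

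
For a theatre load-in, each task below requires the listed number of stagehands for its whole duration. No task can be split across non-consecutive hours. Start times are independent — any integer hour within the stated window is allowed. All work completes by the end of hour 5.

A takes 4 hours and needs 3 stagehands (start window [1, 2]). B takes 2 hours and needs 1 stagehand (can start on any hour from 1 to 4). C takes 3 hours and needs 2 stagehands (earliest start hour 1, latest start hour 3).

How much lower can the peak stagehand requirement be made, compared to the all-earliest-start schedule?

1

Early-start peak: h1:6  h2:6  h3:5  h4:3  h5:0 ⇒ 6.
Leveled (A@1, B@1, C@3): h1:4  h2:4  h3:5  h4:5  h5:2 ⇒ 5.
Reduction 6 − 5 = 1.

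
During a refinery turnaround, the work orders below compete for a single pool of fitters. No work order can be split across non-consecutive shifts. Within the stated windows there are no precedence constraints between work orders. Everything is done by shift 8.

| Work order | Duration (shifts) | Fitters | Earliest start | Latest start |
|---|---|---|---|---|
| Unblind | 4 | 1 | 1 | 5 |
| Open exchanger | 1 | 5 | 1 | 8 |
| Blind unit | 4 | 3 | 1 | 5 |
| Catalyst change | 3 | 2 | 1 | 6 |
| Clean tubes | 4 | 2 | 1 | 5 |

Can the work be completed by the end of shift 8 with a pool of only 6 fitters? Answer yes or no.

yes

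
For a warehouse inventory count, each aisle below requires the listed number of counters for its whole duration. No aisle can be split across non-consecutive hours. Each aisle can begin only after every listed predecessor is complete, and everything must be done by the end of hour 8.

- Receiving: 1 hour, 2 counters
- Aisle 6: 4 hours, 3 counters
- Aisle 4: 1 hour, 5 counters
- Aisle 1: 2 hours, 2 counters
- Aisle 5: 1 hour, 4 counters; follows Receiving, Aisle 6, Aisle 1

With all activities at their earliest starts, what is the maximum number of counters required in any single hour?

12

Early-start schedule: Receiving@1, Aisle 6@1, Aisle 4@1, Aisle 1@1, Aisle 5@5.
Load per hour: hour 1: 12, hour 2: 5, hour 3: 3, hour 4: 3, hour 5: 4, hour 6: 0, hour 7: 0, hour 8: 0.
Peak is 12.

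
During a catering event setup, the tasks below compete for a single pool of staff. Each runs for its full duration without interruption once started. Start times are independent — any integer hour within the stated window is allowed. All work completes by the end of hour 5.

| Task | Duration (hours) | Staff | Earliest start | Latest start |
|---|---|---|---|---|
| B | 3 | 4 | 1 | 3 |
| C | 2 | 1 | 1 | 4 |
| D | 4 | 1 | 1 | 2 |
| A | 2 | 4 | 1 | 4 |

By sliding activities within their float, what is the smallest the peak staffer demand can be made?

Early-start (B@1, C@1, D@1, A@1) gives peak 10: h1:10  h2:10  h3:5  h4:1  h5:0.
Shift A→4.
Schedule B@1, C@1, D@1, A@4: h1:6  h2:6  h3:5  h4:5  h5:4 — peak 6.
Total staffer-hours = 26 over 5 hours ⇒ peak ≥ ⌈26/5⌉ = 6, so 6 is optimal.

6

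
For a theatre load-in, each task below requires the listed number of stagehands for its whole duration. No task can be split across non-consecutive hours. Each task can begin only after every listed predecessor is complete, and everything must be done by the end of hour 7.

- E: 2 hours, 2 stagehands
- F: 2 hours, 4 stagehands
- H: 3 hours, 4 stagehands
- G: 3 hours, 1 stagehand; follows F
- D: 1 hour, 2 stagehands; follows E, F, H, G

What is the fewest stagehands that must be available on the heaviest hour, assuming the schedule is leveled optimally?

Early-start (E@1, F@1, H@1, G@3, D@6) gives peak 10: h1:10  h2:10  h3:5  h4:1  h5:1  h6:2  h7:0.
Shift H→3.
Schedule E@1, F@1, H@3, G@3, D@6: h1:6  h2:6  h3:5  h4:5  h5:5  h6:2  h7:0 — peak 6.

6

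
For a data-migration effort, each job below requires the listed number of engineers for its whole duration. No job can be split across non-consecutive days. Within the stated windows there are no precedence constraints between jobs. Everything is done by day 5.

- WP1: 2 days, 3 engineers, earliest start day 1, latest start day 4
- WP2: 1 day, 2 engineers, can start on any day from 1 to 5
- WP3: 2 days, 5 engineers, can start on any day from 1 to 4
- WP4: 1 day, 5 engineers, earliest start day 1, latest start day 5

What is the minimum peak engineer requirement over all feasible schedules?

Early-start (WP1@1, WP2@1, WP3@1, WP4@1) gives peak 15: d1:15  d2:8  d3:0  d4:0  d5:0.
Shift WP3→3, WP4→5.
Schedule WP1@1, WP2@1, WP3@3, WP4@5: d1:5  d2:3  d3:5  d4:5  d5:5 — peak 5.
Total engineer-days = 23 over 5 days ⇒ peak ≥ ⌈23/5⌉ = 5, so 5 is optimal.

5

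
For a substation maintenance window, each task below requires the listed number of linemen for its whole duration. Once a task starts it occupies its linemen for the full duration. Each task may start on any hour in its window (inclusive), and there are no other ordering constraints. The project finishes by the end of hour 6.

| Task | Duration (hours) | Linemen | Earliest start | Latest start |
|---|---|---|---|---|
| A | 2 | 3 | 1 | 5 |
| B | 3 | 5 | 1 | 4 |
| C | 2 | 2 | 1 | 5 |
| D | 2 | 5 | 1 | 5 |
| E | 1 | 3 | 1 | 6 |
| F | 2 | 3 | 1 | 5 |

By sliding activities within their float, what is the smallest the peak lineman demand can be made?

Early-start (A@1, B@1, C@1, D@1, E@1, F@1) gives peak 21: h1:21  h2:18  h3:5  h4:0  h5:0  h6:0.
Shift C→3, D→4, E→6, F→5.
Schedule A@1, B@1, C@3, D@4, E@6, F@5: h1:8  h2:8  h3:7  h4:7  h5:8  h6:6 — peak 8.
Total lineman-hours = 44 over 6 hours ⇒ peak ≥ ⌈44/6⌉ = 8, so 8 is optimal.

8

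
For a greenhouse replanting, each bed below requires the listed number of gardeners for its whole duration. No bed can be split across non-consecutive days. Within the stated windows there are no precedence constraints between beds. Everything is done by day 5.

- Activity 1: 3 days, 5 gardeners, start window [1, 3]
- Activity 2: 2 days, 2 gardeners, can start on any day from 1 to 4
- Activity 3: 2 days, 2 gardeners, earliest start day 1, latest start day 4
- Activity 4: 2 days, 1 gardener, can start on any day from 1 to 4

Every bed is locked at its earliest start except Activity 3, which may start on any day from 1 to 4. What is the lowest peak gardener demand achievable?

8

Activity 3@1: d1:10  d2:10  d3:5  d4:0  d5:0 → peak 10
Activity 3@2: d1:8  d2:10  d3:7  d4:0  d5:0 → peak 10
Activity 3@3: d1:8  d2:8  d3:7  d4:2  d5:0 → peak 8
Activity 3@4: d1:8  d2:8  d3:5  d4:2  d5:2 → peak 8
Best is Activity 3@3, peak 8.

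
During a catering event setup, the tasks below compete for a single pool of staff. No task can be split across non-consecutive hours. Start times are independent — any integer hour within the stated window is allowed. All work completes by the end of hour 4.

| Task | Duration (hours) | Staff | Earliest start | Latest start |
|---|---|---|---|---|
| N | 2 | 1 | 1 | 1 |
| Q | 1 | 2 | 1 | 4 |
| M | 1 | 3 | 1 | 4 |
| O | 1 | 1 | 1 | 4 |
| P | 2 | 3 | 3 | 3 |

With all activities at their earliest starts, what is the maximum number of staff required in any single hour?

7

Early-start schedule: N@1, Q@1, M@1, O@1, P@3.
Load per hour: hour 1: 7, hour 2: 1, hour 3: 3, hour 4: 3.
Peak is 7.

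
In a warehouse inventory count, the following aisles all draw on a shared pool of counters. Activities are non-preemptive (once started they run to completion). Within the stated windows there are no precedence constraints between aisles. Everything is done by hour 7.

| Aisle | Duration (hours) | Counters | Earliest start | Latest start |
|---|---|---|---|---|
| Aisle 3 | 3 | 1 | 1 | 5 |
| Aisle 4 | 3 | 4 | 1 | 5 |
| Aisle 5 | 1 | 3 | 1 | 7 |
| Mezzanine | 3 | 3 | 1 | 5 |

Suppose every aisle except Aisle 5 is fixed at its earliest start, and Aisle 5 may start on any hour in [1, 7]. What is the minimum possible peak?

8

Aisle 5@1: h1:11  h2:8  h3:8  h4:0  h5:0  h6:0  h7:0 → peak 11
Aisle 5@2: h1:8  h2:11  h3:8  h4:0  h5:0  h6:0  h7:0 → peak 11
Aisle 5@3: h1:8  h2:8  h3:11  h4:0  h5:0  h6:0  h7:0 → peak 11
Aisle 5@4: h1:8  h2:8  h3:8  h4:3  h5:0  h6:0  h7:0 → peak 8
Aisle 5@5: h1:8  h2:8  h3:8  h4:0  h5:3  h6:0  h7:0 → peak 8
Aisle 5@6: h1:8  h2:8  h3:8  h4:0  h5:0  h6:3  h7:0 → peak 8
Aisle 5@7: h1:8  h2:8  h3:8  h4:0  h5:0  h6:0  h7:3 → peak 8
Best is Aisle 5@4, peak 8.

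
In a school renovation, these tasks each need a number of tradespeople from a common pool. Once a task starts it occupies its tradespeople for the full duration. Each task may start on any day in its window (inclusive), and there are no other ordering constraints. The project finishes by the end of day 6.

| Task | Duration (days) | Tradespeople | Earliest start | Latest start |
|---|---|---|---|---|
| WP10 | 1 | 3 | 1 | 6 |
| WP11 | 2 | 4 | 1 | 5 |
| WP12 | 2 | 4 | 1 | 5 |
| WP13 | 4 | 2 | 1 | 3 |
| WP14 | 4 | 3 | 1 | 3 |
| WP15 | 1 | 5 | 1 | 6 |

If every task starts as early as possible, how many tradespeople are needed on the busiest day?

Early-start schedule: WP10@1, WP11@1, WP12@1, WP13@1, WP14@1, WP15@1.
Load per day: day 1: 21, day 2: 13, day 3: 5, day 4: 5, day 5: 0, day 6: 0.
Peak is 21.

21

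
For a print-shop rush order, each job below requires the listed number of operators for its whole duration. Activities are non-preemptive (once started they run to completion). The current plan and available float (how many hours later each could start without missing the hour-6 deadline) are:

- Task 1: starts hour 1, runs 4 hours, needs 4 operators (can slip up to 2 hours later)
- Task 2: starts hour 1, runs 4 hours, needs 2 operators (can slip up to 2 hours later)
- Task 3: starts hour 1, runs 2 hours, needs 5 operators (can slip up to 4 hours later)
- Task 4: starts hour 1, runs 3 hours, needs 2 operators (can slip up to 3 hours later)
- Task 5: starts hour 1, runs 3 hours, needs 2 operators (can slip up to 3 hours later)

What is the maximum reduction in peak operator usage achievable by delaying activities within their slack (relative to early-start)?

Early-start peak: h1:15  h2:15  h3:10  h4:6  h5:0  h6:0 ⇒ 15.
Leveled (Task 1@1, Task 2@1, Task 3@5, Task 4@1, Task 5@4): h1:8  h2:8  h3:8  h4:8  h5:7  h6:7 ⇒ 8.
Reduction 15 − 8 = 7.

7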